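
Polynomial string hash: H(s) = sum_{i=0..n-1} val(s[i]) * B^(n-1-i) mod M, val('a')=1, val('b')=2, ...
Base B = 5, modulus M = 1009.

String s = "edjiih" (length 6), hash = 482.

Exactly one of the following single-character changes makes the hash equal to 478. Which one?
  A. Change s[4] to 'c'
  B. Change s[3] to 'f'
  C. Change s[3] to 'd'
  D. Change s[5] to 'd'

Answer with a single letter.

Option A: s[4]='i'->'c', delta=(3-9)*5^1 mod 1009 = 979, hash=482+979 mod 1009 = 452
Option B: s[3]='i'->'f', delta=(6-9)*5^2 mod 1009 = 934, hash=482+934 mod 1009 = 407
Option C: s[3]='i'->'d', delta=(4-9)*5^2 mod 1009 = 884, hash=482+884 mod 1009 = 357
Option D: s[5]='h'->'d', delta=(4-8)*5^0 mod 1009 = 1005, hash=482+1005 mod 1009 = 478 <-- target

Answer: D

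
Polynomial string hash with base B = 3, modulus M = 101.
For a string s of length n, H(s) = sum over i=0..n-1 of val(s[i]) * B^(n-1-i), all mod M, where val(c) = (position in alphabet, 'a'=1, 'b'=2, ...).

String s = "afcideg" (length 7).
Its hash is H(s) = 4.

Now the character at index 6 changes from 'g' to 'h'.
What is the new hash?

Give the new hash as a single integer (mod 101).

val('g') = 7, val('h') = 8
Position k = 6, exponent = n-1-k = 0
B^0 mod M = 3^0 mod 101 = 1
Delta = (8 - 7) * 1 mod 101 = 1
New hash = (4 + 1) mod 101 = 5

Answer: 5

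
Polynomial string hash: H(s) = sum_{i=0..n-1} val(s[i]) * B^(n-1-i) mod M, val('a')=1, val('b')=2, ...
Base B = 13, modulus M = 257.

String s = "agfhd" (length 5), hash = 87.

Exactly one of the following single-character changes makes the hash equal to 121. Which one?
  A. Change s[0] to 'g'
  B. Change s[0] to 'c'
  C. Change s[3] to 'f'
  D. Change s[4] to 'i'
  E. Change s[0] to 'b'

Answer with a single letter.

Answer: E

Derivation:
Option A: s[0]='a'->'g', delta=(7-1)*13^4 mod 257 = 204, hash=87+204 mod 257 = 34
Option B: s[0]='a'->'c', delta=(3-1)*13^4 mod 257 = 68, hash=87+68 mod 257 = 155
Option C: s[3]='h'->'f', delta=(6-8)*13^1 mod 257 = 231, hash=87+231 mod 257 = 61
Option D: s[4]='d'->'i', delta=(9-4)*13^0 mod 257 = 5, hash=87+5 mod 257 = 92
Option E: s[0]='a'->'b', delta=(2-1)*13^4 mod 257 = 34, hash=87+34 mod 257 = 121 <-- target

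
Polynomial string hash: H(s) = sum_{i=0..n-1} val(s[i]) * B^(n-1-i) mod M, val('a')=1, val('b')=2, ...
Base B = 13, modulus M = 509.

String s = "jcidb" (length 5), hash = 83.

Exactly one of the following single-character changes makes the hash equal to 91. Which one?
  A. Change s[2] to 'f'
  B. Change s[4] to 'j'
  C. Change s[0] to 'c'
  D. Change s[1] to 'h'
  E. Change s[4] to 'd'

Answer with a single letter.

Option A: s[2]='i'->'f', delta=(6-9)*13^2 mod 509 = 2, hash=83+2 mod 509 = 85
Option B: s[4]='b'->'j', delta=(10-2)*13^0 mod 509 = 8, hash=83+8 mod 509 = 91 <-- target
Option C: s[0]='j'->'c', delta=(3-10)*13^4 mod 509 = 110, hash=83+110 mod 509 = 193
Option D: s[1]='c'->'h', delta=(8-3)*13^3 mod 509 = 296, hash=83+296 mod 509 = 379
Option E: s[4]='b'->'d', delta=(4-2)*13^0 mod 509 = 2, hash=83+2 mod 509 = 85

Answer: B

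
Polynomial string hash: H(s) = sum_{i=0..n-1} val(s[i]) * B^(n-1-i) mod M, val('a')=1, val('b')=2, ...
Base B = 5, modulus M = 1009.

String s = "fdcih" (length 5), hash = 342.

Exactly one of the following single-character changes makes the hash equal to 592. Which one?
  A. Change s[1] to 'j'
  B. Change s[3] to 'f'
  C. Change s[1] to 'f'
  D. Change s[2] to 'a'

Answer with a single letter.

Option A: s[1]='d'->'j', delta=(10-4)*5^3 mod 1009 = 750, hash=342+750 mod 1009 = 83
Option B: s[3]='i'->'f', delta=(6-9)*5^1 mod 1009 = 994, hash=342+994 mod 1009 = 327
Option C: s[1]='d'->'f', delta=(6-4)*5^3 mod 1009 = 250, hash=342+250 mod 1009 = 592 <-- target
Option D: s[2]='c'->'a', delta=(1-3)*5^2 mod 1009 = 959, hash=342+959 mod 1009 = 292

Answer: C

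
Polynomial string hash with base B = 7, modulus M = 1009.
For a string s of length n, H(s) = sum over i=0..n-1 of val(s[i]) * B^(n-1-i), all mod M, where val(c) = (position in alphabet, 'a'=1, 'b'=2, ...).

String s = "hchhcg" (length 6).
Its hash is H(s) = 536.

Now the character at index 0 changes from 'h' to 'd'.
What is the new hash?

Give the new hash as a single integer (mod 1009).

Answer: 911

Derivation:
val('h') = 8, val('d') = 4
Position k = 0, exponent = n-1-k = 5
B^5 mod M = 7^5 mod 1009 = 663
Delta = (4 - 8) * 663 mod 1009 = 375
New hash = (536 + 375) mod 1009 = 911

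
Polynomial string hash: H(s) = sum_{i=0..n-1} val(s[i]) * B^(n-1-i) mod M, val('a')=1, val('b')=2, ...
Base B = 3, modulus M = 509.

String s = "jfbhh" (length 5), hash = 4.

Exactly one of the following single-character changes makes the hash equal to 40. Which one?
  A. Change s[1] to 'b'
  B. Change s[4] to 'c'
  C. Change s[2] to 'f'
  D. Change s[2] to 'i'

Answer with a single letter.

Option A: s[1]='f'->'b', delta=(2-6)*3^3 mod 509 = 401, hash=4+401 mod 509 = 405
Option B: s[4]='h'->'c', delta=(3-8)*3^0 mod 509 = 504, hash=4+504 mod 509 = 508
Option C: s[2]='b'->'f', delta=(6-2)*3^2 mod 509 = 36, hash=4+36 mod 509 = 40 <-- target
Option D: s[2]='b'->'i', delta=(9-2)*3^2 mod 509 = 63, hash=4+63 mod 509 = 67

Answer: C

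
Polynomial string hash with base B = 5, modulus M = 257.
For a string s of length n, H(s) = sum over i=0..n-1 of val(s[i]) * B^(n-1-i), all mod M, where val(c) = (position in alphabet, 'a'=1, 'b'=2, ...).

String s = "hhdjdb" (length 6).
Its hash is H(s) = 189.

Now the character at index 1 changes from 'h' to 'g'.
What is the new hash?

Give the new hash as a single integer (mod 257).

val('h') = 8, val('g') = 7
Position k = 1, exponent = n-1-k = 4
B^4 mod M = 5^4 mod 257 = 111
Delta = (7 - 8) * 111 mod 257 = 146
New hash = (189 + 146) mod 257 = 78

Answer: 78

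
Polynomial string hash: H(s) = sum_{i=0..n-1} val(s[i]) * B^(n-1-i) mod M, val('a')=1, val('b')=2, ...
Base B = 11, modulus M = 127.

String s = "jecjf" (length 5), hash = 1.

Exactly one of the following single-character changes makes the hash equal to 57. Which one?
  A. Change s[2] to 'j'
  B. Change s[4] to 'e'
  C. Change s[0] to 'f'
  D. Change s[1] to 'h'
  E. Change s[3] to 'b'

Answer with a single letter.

Option A: s[2]='c'->'j', delta=(10-3)*11^2 mod 127 = 85, hash=1+85 mod 127 = 86
Option B: s[4]='f'->'e', delta=(5-6)*11^0 mod 127 = 126, hash=1+126 mod 127 = 0
Option C: s[0]='j'->'f', delta=(6-10)*11^4 mod 127 = 110, hash=1+110 mod 127 = 111
Option D: s[1]='e'->'h', delta=(8-5)*11^3 mod 127 = 56, hash=1+56 mod 127 = 57 <-- target
Option E: s[3]='j'->'b', delta=(2-10)*11^1 mod 127 = 39, hash=1+39 mod 127 = 40

Answer: D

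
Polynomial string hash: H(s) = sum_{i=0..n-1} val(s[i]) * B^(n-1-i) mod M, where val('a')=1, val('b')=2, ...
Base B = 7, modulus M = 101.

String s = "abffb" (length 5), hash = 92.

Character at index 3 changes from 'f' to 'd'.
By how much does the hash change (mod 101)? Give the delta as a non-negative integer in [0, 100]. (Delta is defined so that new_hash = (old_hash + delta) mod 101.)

Delta formula: (val(new) - val(old)) * B^(n-1-k) mod M
  val('d') - val('f') = 4 - 6 = -2
  B^(n-1-k) = 7^1 mod 101 = 7
  Delta = -2 * 7 mod 101 = 87

Answer: 87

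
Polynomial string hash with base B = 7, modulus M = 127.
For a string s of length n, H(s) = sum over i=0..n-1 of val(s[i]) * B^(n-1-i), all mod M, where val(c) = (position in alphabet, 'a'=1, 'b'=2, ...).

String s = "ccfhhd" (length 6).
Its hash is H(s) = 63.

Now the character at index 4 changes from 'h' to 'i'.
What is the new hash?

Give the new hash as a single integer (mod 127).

val('h') = 8, val('i') = 9
Position k = 4, exponent = n-1-k = 1
B^1 mod M = 7^1 mod 127 = 7
Delta = (9 - 8) * 7 mod 127 = 7
New hash = (63 + 7) mod 127 = 70

Answer: 70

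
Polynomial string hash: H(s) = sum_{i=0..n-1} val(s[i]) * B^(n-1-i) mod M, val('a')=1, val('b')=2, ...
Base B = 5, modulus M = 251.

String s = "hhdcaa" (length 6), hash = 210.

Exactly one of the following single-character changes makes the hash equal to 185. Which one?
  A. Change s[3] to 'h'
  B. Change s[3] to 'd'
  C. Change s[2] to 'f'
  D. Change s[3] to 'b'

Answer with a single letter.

Answer: D

Derivation:
Option A: s[3]='c'->'h', delta=(8-3)*5^2 mod 251 = 125, hash=210+125 mod 251 = 84
Option B: s[3]='c'->'d', delta=(4-3)*5^2 mod 251 = 25, hash=210+25 mod 251 = 235
Option C: s[2]='d'->'f', delta=(6-4)*5^3 mod 251 = 250, hash=210+250 mod 251 = 209
Option D: s[3]='c'->'b', delta=(2-3)*5^2 mod 251 = 226, hash=210+226 mod 251 = 185 <-- target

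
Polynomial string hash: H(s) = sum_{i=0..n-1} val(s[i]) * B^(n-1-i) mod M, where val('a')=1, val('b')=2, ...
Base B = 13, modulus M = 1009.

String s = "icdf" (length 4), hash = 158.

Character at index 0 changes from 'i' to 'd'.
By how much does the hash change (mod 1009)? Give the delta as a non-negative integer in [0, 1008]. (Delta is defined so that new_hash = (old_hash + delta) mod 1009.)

Delta formula: (val(new) - val(old)) * B^(n-1-k) mod M
  val('d') - val('i') = 4 - 9 = -5
  B^(n-1-k) = 13^3 mod 1009 = 179
  Delta = -5 * 179 mod 1009 = 114

Answer: 114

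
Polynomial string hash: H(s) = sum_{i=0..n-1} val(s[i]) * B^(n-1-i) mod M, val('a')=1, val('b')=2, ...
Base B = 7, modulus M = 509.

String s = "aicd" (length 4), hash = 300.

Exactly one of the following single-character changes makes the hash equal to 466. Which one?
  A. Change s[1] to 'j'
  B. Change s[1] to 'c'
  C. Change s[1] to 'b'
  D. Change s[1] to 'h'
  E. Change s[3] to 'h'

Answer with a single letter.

Answer: C

Derivation:
Option A: s[1]='i'->'j', delta=(10-9)*7^2 mod 509 = 49, hash=300+49 mod 509 = 349
Option B: s[1]='i'->'c', delta=(3-9)*7^2 mod 509 = 215, hash=300+215 mod 509 = 6
Option C: s[1]='i'->'b', delta=(2-9)*7^2 mod 509 = 166, hash=300+166 mod 509 = 466 <-- target
Option D: s[1]='i'->'h', delta=(8-9)*7^2 mod 509 = 460, hash=300+460 mod 509 = 251
Option E: s[3]='d'->'h', delta=(8-4)*7^0 mod 509 = 4, hash=300+4 mod 509 = 304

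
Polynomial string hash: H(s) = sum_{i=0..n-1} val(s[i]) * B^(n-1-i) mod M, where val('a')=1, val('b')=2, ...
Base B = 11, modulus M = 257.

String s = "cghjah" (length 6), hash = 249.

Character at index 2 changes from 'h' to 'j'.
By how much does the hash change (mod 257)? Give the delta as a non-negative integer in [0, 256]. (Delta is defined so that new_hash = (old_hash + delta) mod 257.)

Answer: 92

Derivation:
Delta formula: (val(new) - val(old)) * B^(n-1-k) mod M
  val('j') - val('h') = 10 - 8 = 2
  B^(n-1-k) = 11^3 mod 257 = 46
  Delta = 2 * 46 mod 257 = 92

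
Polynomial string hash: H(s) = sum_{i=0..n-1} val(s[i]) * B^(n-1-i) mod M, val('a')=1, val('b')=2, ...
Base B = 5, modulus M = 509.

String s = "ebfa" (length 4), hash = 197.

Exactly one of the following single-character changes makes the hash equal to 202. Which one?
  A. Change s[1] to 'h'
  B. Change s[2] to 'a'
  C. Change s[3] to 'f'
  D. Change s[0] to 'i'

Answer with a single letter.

Answer: C

Derivation:
Option A: s[1]='b'->'h', delta=(8-2)*5^2 mod 509 = 150, hash=197+150 mod 509 = 347
Option B: s[2]='f'->'a', delta=(1-6)*5^1 mod 509 = 484, hash=197+484 mod 509 = 172
Option C: s[3]='a'->'f', delta=(6-1)*5^0 mod 509 = 5, hash=197+5 mod 509 = 202 <-- target
Option D: s[0]='e'->'i', delta=(9-5)*5^3 mod 509 = 500, hash=197+500 mod 509 = 188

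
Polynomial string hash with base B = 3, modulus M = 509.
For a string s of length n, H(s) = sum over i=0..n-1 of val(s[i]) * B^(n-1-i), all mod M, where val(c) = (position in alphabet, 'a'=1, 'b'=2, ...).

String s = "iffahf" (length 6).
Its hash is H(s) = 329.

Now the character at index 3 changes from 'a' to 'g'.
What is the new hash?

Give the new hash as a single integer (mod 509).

val('a') = 1, val('g') = 7
Position k = 3, exponent = n-1-k = 2
B^2 mod M = 3^2 mod 509 = 9
Delta = (7 - 1) * 9 mod 509 = 54
New hash = (329 + 54) mod 509 = 383

Answer: 383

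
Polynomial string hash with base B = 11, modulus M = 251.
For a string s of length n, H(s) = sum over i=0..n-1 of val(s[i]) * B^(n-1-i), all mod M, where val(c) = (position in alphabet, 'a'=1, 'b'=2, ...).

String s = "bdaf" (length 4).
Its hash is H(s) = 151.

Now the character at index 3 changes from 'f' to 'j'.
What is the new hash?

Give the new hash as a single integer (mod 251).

val('f') = 6, val('j') = 10
Position k = 3, exponent = n-1-k = 0
B^0 mod M = 11^0 mod 251 = 1
Delta = (10 - 6) * 1 mod 251 = 4
New hash = (151 + 4) mod 251 = 155

Answer: 155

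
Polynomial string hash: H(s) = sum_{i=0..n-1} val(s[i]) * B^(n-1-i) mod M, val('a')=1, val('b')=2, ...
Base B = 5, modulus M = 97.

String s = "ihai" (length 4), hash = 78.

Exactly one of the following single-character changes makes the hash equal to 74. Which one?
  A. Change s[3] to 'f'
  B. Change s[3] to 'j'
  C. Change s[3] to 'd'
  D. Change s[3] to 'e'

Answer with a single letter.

Answer: D

Derivation:
Option A: s[3]='i'->'f', delta=(6-9)*5^0 mod 97 = 94, hash=78+94 mod 97 = 75
Option B: s[3]='i'->'j', delta=(10-9)*5^0 mod 97 = 1, hash=78+1 mod 97 = 79
Option C: s[3]='i'->'d', delta=(4-9)*5^0 mod 97 = 92, hash=78+92 mod 97 = 73
Option D: s[3]='i'->'e', delta=(5-9)*5^0 mod 97 = 93, hash=78+93 mod 97 = 74 <-- target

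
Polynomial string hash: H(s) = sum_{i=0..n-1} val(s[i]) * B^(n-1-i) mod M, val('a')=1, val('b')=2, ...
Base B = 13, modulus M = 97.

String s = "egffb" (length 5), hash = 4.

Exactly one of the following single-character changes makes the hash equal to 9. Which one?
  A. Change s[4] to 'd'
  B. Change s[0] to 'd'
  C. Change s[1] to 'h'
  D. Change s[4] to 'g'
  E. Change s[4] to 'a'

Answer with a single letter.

Option A: s[4]='b'->'d', delta=(4-2)*13^0 mod 97 = 2, hash=4+2 mod 97 = 6
Option B: s[0]='e'->'d', delta=(4-5)*13^4 mod 97 = 54, hash=4+54 mod 97 = 58
Option C: s[1]='g'->'h', delta=(8-7)*13^3 mod 97 = 63, hash=4+63 mod 97 = 67
Option D: s[4]='b'->'g', delta=(7-2)*13^0 mod 97 = 5, hash=4+5 mod 97 = 9 <-- target
Option E: s[4]='b'->'a', delta=(1-2)*13^0 mod 97 = 96, hash=4+96 mod 97 = 3

Answer: D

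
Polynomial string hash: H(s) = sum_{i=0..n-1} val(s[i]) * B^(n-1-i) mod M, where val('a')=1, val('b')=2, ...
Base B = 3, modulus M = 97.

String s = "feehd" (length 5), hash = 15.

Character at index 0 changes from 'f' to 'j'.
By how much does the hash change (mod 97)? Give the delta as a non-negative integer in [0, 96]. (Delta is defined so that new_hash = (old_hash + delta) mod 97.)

Answer: 33

Derivation:
Delta formula: (val(new) - val(old)) * B^(n-1-k) mod M
  val('j') - val('f') = 10 - 6 = 4
  B^(n-1-k) = 3^4 mod 97 = 81
  Delta = 4 * 81 mod 97 = 33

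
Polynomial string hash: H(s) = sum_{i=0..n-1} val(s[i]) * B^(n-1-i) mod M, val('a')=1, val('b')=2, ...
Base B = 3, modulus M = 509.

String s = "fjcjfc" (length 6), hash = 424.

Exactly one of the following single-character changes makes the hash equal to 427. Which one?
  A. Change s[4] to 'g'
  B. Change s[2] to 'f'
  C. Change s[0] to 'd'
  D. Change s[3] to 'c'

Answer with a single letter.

Answer: A

Derivation:
Option A: s[4]='f'->'g', delta=(7-6)*3^1 mod 509 = 3, hash=424+3 mod 509 = 427 <-- target
Option B: s[2]='c'->'f', delta=(6-3)*3^3 mod 509 = 81, hash=424+81 mod 509 = 505
Option C: s[0]='f'->'d', delta=(4-6)*3^5 mod 509 = 23, hash=424+23 mod 509 = 447
Option D: s[3]='j'->'c', delta=(3-10)*3^2 mod 509 = 446, hash=424+446 mod 509 = 361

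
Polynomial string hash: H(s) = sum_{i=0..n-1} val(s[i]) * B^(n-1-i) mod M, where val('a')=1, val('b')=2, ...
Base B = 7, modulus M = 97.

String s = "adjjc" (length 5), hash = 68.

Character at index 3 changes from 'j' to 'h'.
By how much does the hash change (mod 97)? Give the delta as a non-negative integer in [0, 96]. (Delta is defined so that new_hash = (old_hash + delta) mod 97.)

Answer: 83

Derivation:
Delta formula: (val(new) - val(old)) * B^(n-1-k) mod M
  val('h') - val('j') = 8 - 10 = -2
  B^(n-1-k) = 7^1 mod 97 = 7
  Delta = -2 * 7 mod 97 = 83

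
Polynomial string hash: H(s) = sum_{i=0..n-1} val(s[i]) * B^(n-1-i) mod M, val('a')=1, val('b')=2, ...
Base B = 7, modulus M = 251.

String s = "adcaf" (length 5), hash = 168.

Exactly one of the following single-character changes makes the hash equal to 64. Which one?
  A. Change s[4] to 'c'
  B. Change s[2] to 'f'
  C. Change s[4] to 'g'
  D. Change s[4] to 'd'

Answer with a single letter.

Answer: B

Derivation:
Option A: s[4]='f'->'c', delta=(3-6)*7^0 mod 251 = 248, hash=168+248 mod 251 = 165
Option B: s[2]='c'->'f', delta=(6-3)*7^2 mod 251 = 147, hash=168+147 mod 251 = 64 <-- target
Option C: s[4]='f'->'g', delta=(7-6)*7^0 mod 251 = 1, hash=168+1 mod 251 = 169
Option D: s[4]='f'->'d', delta=(4-6)*7^0 mod 251 = 249, hash=168+249 mod 251 = 166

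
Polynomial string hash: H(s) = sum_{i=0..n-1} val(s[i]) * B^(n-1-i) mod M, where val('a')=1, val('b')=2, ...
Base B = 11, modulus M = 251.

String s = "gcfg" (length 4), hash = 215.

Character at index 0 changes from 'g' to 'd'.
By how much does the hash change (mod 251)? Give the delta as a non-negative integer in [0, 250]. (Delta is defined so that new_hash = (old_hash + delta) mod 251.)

Answer: 23

Derivation:
Delta formula: (val(new) - val(old)) * B^(n-1-k) mod M
  val('d') - val('g') = 4 - 7 = -3
  B^(n-1-k) = 11^3 mod 251 = 76
  Delta = -3 * 76 mod 251 = 23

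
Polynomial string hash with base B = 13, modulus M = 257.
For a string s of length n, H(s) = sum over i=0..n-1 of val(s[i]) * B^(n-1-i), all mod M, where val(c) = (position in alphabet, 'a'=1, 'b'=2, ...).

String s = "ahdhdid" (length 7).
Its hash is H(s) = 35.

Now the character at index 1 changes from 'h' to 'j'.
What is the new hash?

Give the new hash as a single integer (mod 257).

Answer: 148

Derivation:
val('h') = 8, val('j') = 10
Position k = 1, exponent = n-1-k = 5
B^5 mod M = 13^5 mod 257 = 185
Delta = (10 - 8) * 185 mod 257 = 113
New hash = (35 + 113) mod 257 = 148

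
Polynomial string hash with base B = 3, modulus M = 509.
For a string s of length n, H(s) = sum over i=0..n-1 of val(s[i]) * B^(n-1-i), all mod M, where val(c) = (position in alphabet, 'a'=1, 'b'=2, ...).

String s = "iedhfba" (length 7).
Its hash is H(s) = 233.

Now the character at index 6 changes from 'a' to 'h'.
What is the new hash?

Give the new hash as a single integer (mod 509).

val('a') = 1, val('h') = 8
Position k = 6, exponent = n-1-k = 0
B^0 mod M = 3^0 mod 509 = 1
Delta = (8 - 1) * 1 mod 509 = 7
New hash = (233 + 7) mod 509 = 240

Answer: 240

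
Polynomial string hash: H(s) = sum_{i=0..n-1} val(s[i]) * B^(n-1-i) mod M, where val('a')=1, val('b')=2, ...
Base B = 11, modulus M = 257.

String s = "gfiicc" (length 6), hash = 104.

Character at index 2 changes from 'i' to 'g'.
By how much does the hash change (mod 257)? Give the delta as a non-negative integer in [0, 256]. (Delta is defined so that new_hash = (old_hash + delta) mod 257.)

Delta formula: (val(new) - val(old)) * B^(n-1-k) mod M
  val('g') - val('i') = 7 - 9 = -2
  B^(n-1-k) = 11^3 mod 257 = 46
  Delta = -2 * 46 mod 257 = 165

Answer: 165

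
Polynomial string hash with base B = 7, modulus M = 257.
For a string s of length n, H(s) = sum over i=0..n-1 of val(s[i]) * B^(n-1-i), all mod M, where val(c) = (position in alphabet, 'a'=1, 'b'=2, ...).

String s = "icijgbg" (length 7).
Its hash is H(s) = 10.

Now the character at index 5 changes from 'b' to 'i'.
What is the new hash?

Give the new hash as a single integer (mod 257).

Answer: 59

Derivation:
val('b') = 2, val('i') = 9
Position k = 5, exponent = n-1-k = 1
B^1 mod M = 7^1 mod 257 = 7
Delta = (9 - 2) * 7 mod 257 = 49
New hash = (10 + 49) mod 257 = 59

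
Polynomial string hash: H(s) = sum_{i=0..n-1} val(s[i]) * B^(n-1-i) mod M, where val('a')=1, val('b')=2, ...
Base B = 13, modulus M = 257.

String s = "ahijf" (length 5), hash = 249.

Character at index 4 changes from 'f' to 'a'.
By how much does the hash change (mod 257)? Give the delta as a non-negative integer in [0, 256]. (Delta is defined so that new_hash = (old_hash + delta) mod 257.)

Answer: 252

Derivation:
Delta formula: (val(new) - val(old)) * B^(n-1-k) mod M
  val('a') - val('f') = 1 - 6 = -5
  B^(n-1-k) = 13^0 mod 257 = 1
  Delta = -5 * 1 mod 257 = 252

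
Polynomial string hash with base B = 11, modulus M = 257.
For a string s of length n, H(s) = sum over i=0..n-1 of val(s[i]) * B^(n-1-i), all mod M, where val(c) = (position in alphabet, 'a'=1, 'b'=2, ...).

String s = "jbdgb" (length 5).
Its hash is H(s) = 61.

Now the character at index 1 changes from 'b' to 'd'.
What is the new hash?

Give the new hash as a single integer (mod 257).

Answer: 153

Derivation:
val('b') = 2, val('d') = 4
Position k = 1, exponent = n-1-k = 3
B^3 mod M = 11^3 mod 257 = 46
Delta = (4 - 2) * 46 mod 257 = 92
New hash = (61 + 92) mod 257 = 153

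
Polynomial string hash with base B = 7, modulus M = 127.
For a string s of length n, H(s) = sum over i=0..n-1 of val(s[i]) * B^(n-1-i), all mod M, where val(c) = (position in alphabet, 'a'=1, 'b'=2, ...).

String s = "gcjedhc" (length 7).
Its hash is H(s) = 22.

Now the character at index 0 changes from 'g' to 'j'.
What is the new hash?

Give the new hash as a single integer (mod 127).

val('g') = 7, val('j') = 10
Position k = 0, exponent = n-1-k = 6
B^6 mod M = 7^6 mod 127 = 47
Delta = (10 - 7) * 47 mod 127 = 14
New hash = (22 + 14) mod 127 = 36

Answer: 36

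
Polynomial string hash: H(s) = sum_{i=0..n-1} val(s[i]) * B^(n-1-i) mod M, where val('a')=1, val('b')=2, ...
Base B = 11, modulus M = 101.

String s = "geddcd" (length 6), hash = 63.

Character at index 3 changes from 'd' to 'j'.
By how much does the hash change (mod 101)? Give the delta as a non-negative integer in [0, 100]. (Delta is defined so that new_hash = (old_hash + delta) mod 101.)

Delta formula: (val(new) - val(old)) * B^(n-1-k) mod M
  val('j') - val('d') = 10 - 4 = 6
  B^(n-1-k) = 11^2 mod 101 = 20
  Delta = 6 * 20 mod 101 = 19

Answer: 19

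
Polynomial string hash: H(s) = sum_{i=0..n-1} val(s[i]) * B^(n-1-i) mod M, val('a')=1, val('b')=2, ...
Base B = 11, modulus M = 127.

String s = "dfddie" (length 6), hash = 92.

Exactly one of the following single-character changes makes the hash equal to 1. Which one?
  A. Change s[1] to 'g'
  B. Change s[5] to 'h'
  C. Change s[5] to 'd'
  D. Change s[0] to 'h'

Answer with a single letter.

Answer: A

Derivation:
Option A: s[1]='f'->'g', delta=(7-6)*11^4 mod 127 = 36, hash=92+36 mod 127 = 1 <-- target
Option B: s[5]='e'->'h', delta=(8-5)*11^0 mod 127 = 3, hash=92+3 mod 127 = 95
Option C: s[5]='e'->'d', delta=(4-5)*11^0 mod 127 = 126, hash=92+126 mod 127 = 91
Option D: s[0]='d'->'h', delta=(8-4)*11^5 mod 127 = 60, hash=92+60 mod 127 = 25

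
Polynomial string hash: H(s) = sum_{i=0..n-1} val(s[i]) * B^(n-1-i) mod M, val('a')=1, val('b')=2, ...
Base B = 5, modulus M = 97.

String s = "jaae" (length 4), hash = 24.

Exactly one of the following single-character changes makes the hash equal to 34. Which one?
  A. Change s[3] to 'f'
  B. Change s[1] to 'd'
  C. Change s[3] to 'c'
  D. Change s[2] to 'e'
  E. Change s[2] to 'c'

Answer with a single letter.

Option A: s[3]='e'->'f', delta=(6-5)*5^0 mod 97 = 1, hash=24+1 mod 97 = 25
Option B: s[1]='a'->'d', delta=(4-1)*5^2 mod 97 = 75, hash=24+75 mod 97 = 2
Option C: s[3]='e'->'c', delta=(3-5)*5^0 mod 97 = 95, hash=24+95 mod 97 = 22
Option D: s[2]='a'->'e', delta=(5-1)*5^1 mod 97 = 20, hash=24+20 mod 97 = 44
Option E: s[2]='a'->'c', delta=(3-1)*5^1 mod 97 = 10, hash=24+10 mod 97 = 34 <-- target

Answer: E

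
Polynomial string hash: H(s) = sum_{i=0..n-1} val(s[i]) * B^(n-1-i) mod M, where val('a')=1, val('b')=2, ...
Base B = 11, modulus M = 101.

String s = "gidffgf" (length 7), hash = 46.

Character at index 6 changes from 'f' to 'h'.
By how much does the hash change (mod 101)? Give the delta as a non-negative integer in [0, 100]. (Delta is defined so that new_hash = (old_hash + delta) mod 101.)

Delta formula: (val(new) - val(old)) * B^(n-1-k) mod M
  val('h') - val('f') = 8 - 6 = 2
  B^(n-1-k) = 11^0 mod 101 = 1
  Delta = 2 * 1 mod 101 = 2

Answer: 2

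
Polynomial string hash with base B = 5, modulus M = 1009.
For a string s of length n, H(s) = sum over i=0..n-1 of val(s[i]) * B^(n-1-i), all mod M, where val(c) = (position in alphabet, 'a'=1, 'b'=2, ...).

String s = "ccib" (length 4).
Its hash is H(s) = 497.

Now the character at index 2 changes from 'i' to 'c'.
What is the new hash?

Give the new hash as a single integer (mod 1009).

Answer: 467

Derivation:
val('i') = 9, val('c') = 3
Position k = 2, exponent = n-1-k = 1
B^1 mod M = 5^1 mod 1009 = 5
Delta = (3 - 9) * 5 mod 1009 = 979
New hash = (497 + 979) mod 1009 = 467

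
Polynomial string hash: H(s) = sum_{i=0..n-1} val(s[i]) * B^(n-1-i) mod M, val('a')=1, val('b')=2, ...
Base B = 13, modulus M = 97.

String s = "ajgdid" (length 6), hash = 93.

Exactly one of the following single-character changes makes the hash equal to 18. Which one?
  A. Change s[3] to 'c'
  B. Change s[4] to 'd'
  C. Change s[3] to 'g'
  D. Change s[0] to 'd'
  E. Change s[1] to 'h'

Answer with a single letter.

Answer: C

Derivation:
Option A: s[3]='d'->'c', delta=(3-4)*13^2 mod 97 = 25, hash=93+25 mod 97 = 21
Option B: s[4]='i'->'d', delta=(4-9)*13^1 mod 97 = 32, hash=93+32 mod 97 = 28
Option C: s[3]='d'->'g', delta=(7-4)*13^2 mod 97 = 22, hash=93+22 mod 97 = 18 <-- target
Option D: s[0]='a'->'d', delta=(4-1)*13^5 mod 97 = 28, hash=93+28 mod 97 = 24
Option E: s[1]='j'->'h', delta=(8-10)*13^4 mod 97 = 11, hash=93+11 mod 97 = 7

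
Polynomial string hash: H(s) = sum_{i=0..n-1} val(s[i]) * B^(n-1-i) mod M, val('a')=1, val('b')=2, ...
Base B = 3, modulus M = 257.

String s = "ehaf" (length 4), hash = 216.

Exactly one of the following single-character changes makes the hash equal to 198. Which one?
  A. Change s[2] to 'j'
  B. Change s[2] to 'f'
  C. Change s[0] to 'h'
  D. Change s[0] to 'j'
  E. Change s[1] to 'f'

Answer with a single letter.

Option A: s[2]='a'->'j', delta=(10-1)*3^1 mod 257 = 27, hash=216+27 mod 257 = 243
Option B: s[2]='a'->'f', delta=(6-1)*3^1 mod 257 = 15, hash=216+15 mod 257 = 231
Option C: s[0]='e'->'h', delta=(8-5)*3^3 mod 257 = 81, hash=216+81 mod 257 = 40
Option D: s[0]='e'->'j', delta=(10-5)*3^3 mod 257 = 135, hash=216+135 mod 257 = 94
Option E: s[1]='h'->'f', delta=(6-8)*3^2 mod 257 = 239, hash=216+239 mod 257 = 198 <-- target

Answer: E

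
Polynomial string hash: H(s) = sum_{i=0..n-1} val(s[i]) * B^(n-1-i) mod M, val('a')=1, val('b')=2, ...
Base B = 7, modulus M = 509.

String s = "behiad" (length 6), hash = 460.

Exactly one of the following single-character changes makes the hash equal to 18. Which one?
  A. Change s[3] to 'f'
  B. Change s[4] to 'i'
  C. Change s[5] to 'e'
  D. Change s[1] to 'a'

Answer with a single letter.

Answer: D

Derivation:
Option A: s[3]='i'->'f', delta=(6-9)*7^2 mod 509 = 362, hash=460+362 mod 509 = 313
Option B: s[4]='a'->'i', delta=(9-1)*7^1 mod 509 = 56, hash=460+56 mod 509 = 7
Option C: s[5]='d'->'e', delta=(5-4)*7^0 mod 509 = 1, hash=460+1 mod 509 = 461
Option D: s[1]='e'->'a', delta=(1-5)*7^4 mod 509 = 67, hash=460+67 mod 509 = 18 <-- target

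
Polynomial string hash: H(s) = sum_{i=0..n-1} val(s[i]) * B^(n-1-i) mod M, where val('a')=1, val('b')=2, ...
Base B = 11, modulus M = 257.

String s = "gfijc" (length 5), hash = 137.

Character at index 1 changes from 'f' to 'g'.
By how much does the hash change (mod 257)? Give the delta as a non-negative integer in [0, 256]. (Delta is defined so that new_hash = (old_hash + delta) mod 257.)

Answer: 46

Derivation:
Delta formula: (val(new) - val(old)) * B^(n-1-k) mod M
  val('g') - val('f') = 7 - 6 = 1
  B^(n-1-k) = 11^3 mod 257 = 46
  Delta = 1 * 46 mod 257 = 46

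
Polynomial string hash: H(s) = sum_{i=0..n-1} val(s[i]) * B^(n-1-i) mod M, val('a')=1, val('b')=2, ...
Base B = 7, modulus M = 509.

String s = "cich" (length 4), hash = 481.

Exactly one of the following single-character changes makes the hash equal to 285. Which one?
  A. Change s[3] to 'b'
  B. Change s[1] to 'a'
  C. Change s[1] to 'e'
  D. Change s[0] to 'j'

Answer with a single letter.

Option A: s[3]='h'->'b', delta=(2-8)*7^0 mod 509 = 503, hash=481+503 mod 509 = 475
Option B: s[1]='i'->'a', delta=(1-9)*7^2 mod 509 = 117, hash=481+117 mod 509 = 89
Option C: s[1]='i'->'e', delta=(5-9)*7^2 mod 509 = 313, hash=481+313 mod 509 = 285 <-- target
Option D: s[0]='c'->'j', delta=(10-3)*7^3 mod 509 = 365, hash=481+365 mod 509 = 337

Answer: C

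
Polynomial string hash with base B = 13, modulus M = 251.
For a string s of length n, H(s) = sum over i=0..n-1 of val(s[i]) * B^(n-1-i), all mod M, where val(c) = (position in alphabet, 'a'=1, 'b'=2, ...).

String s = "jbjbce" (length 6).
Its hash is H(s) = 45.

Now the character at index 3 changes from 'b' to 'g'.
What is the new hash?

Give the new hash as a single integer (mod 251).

Answer: 137

Derivation:
val('b') = 2, val('g') = 7
Position k = 3, exponent = n-1-k = 2
B^2 mod M = 13^2 mod 251 = 169
Delta = (7 - 2) * 169 mod 251 = 92
New hash = (45 + 92) mod 251 = 137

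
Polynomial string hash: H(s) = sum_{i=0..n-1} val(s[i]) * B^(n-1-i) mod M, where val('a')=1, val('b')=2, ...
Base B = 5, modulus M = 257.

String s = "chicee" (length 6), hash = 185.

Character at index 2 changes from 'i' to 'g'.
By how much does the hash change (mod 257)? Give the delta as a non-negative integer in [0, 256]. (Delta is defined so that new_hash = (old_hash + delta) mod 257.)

Answer: 7

Derivation:
Delta formula: (val(new) - val(old)) * B^(n-1-k) mod M
  val('g') - val('i') = 7 - 9 = -2
  B^(n-1-k) = 5^3 mod 257 = 125
  Delta = -2 * 125 mod 257 = 7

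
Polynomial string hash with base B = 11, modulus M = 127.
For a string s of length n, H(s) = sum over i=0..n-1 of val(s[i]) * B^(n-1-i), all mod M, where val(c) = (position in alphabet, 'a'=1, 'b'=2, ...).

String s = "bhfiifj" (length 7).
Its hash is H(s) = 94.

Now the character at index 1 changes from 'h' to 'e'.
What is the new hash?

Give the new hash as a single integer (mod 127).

Answer: 49

Derivation:
val('h') = 8, val('e') = 5
Position k = 1, exponent = n-1-k = 5
B^5 mod M = 11^5 mod 127 = 15
Delta = (5 - 8) * 15 mod 127 = 82
New hash = (94 + 82) mod 127 = 49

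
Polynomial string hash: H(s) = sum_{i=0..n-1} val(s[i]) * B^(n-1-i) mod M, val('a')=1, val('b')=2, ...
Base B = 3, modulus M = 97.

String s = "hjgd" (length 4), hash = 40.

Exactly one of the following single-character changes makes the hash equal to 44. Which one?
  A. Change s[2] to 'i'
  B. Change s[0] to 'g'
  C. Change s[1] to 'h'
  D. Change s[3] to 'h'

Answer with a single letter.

Option A: s[2]='g'->'i', delta=(9-7)*3^1 mod 97 = 6, hash=40+6 mod 97 = 46
Option B: s[0]='h'->'g', delta=(7-8)*3^3 mod 97 = 70, hash=40+70 mod 97 = 13
Option C: s[1]='j'->'h', delta=(8-10)*3^2 mod 97 = 79, hash=40+79 mod 97 = 22
Option D: s[3]='d'->'h', delta=(8-4)*3^0 mod 97 = 4, hash=40+4 mod 97 = 44 <-- target

Answer: D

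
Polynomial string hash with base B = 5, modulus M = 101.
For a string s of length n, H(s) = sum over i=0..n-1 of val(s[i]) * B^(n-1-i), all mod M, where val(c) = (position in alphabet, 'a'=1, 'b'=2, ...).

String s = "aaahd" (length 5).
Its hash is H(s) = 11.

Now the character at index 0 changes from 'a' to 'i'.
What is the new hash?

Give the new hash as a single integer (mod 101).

val('a') = 1, val('i') = 9
Position k = 0, exponent = n-1-k = 4
B^4 mod M = 5^4 mod 101 = 19
Delta = (9 - 1) * 19 mod 101 = 51
New hash = (11 + 51) mod 101 = 62

Answer: 62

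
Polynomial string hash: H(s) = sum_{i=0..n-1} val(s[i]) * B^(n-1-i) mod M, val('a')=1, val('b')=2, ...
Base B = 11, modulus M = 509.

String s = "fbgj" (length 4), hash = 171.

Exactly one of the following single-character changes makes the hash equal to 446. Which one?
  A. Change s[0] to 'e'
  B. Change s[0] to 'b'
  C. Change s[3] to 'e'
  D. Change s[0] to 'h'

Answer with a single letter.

Answer: B

Derivation:
Option A: s[0]='f'->'e', delta=(5-6)*11^3 mod 509 = 196, hash=171+196 mod 509 = 367
Option B: s[0]='f'->'b', delta=(2-6)*11^3 mod 509 = 275, hash=171+275 mod 509 = 446 <-- target
Option C: s[3]='j'->'e', delta=(5-10)*11^0 mod 509 = 504, hash=171+504 mod 509 = 166
Option D: s[0]='f'->'h', delta=(8-6)*11^3 mod 509 = 117, hash=171+117 mod 509 = 288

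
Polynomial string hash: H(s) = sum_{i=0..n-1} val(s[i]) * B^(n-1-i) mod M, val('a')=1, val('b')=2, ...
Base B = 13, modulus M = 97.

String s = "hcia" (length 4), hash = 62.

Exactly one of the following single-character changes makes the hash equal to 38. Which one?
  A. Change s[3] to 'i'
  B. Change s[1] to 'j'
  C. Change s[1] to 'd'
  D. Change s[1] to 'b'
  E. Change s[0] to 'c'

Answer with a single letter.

Answer: E

Derivation:
Option A: s[3]='a'->'i', delta=(9-1)*13^0 mod 97 = 8, hash=62+8 mod 97 = 70
Option B: s[1]='c'->'j', delta=(10-3)*13^2 mod 97 = 19, hash=62+19 mod 97 = 81
Option C: s[1]='c'->'d', delta=(4-3)*13^2 mod 97 = 72, hash=62+72 mod 97 = 37
Option D: s[1]='c'->'b', delta=(2-3)*13^2 mod 97 = 25, hash=62+25 mod 97 = 87
Option E: s[0]='h'->'c', delta=(3-8)*13^3 mod 97 = 73, hash=62+73 mod 97 = 38 <-- target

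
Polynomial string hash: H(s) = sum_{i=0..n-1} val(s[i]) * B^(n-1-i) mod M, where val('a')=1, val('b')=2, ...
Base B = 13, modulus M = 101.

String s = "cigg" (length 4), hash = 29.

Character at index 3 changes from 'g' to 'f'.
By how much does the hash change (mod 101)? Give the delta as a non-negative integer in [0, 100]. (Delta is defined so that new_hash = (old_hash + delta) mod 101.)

Answer: 100

Derivation:
Delta formula: (val(new) - val(old)) * B^(n-1-k) mod M
  val('f') - val('g') = 6 - 7 = -1
  B^(n-1-k) = 13^0 mod 101 = 1
  Delta = -1 * 1 mod 101 = 100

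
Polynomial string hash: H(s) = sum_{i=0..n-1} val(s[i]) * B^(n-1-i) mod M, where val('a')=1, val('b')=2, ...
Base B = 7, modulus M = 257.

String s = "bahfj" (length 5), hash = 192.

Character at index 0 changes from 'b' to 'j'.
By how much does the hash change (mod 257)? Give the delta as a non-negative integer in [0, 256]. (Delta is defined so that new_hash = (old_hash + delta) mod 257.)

Delta formula: (val(new) - val(old)) * B^(n-1-k) mod M
  val('j') - val('b') = 10 - 2 = 8
  B^(n-1-k) = 7^4 mod 257 = 88
  Delta = 8 * 88 mod 257 = 190

Answer: 190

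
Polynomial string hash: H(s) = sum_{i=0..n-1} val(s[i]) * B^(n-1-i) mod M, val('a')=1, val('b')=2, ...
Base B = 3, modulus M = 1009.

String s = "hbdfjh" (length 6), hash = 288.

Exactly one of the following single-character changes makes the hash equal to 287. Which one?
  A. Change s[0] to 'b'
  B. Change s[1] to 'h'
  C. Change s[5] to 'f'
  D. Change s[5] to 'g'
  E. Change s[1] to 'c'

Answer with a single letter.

Option A: s[0]='h'->'b', delta=(2-8)*3^5 mod 1009 = 560, hash=288+560 mod 1009 = 848
Option B: s[1]='b'->'h', delta=(8-2)*3^4 mod 1009 = 486, hash=288+486 mod 1009 = 774
Option C: s[5]='h'->'f', delta=(6-8)*3^0 mod 1009 = 1007, hash=288+1007 mod 1009 = 286
Option D: s[5]='h'->'g', delta=(7-8)*3^0 mod 1009 = 1008, hash=288+1008 mod 1009 = 287 <-- target
Option E: s[1]='b'->'c', delta=(3-2)*3^4 mod 1009 = 81, hash=288+81 mod 1009 = 369

Answer: D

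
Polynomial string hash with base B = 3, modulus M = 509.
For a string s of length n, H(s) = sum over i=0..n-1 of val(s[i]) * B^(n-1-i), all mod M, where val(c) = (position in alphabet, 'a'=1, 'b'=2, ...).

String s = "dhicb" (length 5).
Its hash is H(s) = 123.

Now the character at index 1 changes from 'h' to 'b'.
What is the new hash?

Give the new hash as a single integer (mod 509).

val('h') = 8, val('b') = 2
Position k = 1, exponent = n-1-k = 3
B^3 mod M = 3^3 mod 509 = 27
Delta = (2 - 8) * 27 mod 509 = 347
New hash = (123 + 347) mod 509 = 470

Answer: 470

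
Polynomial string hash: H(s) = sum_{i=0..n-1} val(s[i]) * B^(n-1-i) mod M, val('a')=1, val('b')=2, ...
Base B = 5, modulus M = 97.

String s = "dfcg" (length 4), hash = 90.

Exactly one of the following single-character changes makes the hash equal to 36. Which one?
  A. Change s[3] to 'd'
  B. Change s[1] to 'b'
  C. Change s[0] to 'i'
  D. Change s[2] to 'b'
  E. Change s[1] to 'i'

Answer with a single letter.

Answer: C

Derivation:
Option A: s[3]='g'->'d', delta=(4-7)*5^0 mod 97 = 94, hash=90+94 mod 97 = 87
Option B: s[1]='f'->'b', delta=(2-6)*5^2 mod 97 = 94, hash=90+94 mod 97 = 87
Option C: s[0]='d'->'i', delta=(9-4)*5^3 mod 97 = 43, hash=90+43 mod 97 = 36 <-- target
Option D: s[2]='c'->'b', delta=(2-3)*5^1 mod 97 = 92, hash=90+92 mod 97 = 85
Option E: s[1]='f'->'i', delta=(9-6)*5^2 mod 97 = 75, hash=90+75 mod 97 = 68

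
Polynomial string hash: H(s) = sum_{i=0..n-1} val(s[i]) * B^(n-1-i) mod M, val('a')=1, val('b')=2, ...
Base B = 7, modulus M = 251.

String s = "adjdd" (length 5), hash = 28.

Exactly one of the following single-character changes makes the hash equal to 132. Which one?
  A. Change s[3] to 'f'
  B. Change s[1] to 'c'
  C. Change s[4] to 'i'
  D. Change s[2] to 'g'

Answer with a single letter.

Answer: D

Derivation:
Option A: s[3]='d'->'f', delta=(6-4)*7^1 mod 251 = 14, hash=28+14 mod 251 = 42
Option B: s[1]='d'->'c', delta=(3-4)*7^3 mod 251 = 159, hash=28+159 mod 251 = 187
Option C: s[4]='d'->'i', delta=(9-4)*7^0 mod 251 = 5, hash=28+5 mod 251 = 33
Option D: s[2]='j'->'g', delta=(7-10)*7^2 mod 251 = 104, hash=28+104 mod 251 = 132 <-- target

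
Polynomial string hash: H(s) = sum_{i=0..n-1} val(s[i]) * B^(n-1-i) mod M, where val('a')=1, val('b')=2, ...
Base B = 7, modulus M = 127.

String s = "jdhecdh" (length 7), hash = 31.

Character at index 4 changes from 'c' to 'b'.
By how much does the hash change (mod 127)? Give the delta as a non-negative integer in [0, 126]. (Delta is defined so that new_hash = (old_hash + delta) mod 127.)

Delta formula: (val(new) - val(old)) * B^(n-1-k) mod M
  val('b') - val('c') = 2 - 3 = -1
  B^(n-1-k) = 7^2 mod 127 = 49
  Delta = -1 * 49 mod 127 = 78

Answer: 78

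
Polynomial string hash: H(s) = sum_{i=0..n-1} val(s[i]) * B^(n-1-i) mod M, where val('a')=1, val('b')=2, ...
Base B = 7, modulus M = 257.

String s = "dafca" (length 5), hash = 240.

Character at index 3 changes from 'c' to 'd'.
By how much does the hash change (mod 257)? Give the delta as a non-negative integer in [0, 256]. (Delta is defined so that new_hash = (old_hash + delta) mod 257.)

Delta formula: (val(new) - val(old)) * B^(n-1-k) mod M
  val('d') - val('c') = 4 - 3 = 1
  B^(n-1-k) = 7^1 mod 257 = 7
  Delta = 1 * 7 mod 257 = 7

Answer: 7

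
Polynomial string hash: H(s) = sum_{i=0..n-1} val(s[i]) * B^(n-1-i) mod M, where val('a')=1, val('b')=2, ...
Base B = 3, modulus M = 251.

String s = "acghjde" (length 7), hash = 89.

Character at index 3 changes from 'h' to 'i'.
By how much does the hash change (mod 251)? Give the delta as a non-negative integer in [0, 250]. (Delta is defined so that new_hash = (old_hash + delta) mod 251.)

Answer: 27

Derivation:
Delta formula: (val(new) - val(old)) * B^(n-1-k) mod M
  val('i') - val('h') = 9 - 8 = 1
  B^(n-1-k) = 3^3 mod 251 = 27
  Delta = 1 * 27 mod 251 = 27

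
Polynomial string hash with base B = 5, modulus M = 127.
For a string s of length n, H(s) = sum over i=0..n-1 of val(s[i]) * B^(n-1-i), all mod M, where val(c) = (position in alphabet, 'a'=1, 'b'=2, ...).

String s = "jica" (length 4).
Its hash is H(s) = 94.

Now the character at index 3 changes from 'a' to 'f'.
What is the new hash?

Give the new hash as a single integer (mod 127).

val('a') = 1, val('f') = 6
Position k = 3, exponent = n-1-k = 0
B^0 mod M = 5^0 mod 127 = 1
Delta = (6 - 1) * 1 mod 127 = 5
New hash = (94 + 5) mod 127 = 99

Answer: 99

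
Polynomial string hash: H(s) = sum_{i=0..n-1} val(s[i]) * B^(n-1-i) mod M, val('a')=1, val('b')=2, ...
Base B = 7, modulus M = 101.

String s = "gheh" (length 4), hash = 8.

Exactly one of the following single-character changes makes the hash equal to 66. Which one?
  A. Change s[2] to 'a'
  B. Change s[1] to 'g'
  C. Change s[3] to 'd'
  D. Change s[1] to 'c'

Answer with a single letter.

Answer: D

Derivation:
Option A: s[2]='e'->'a', delta=(1-5)*7^1 mod 101 = 73, hash=8+73 mod 101 = 81
Option B: s[1]='h'->'g', delta=(7-8)*7^2 mod 101 = 52, hash=8+52 mod 101 = 60
Option C: s[3]='h'->'d', delta=(4-8)*7^0 mod 101 = 97, hash=8+97 mod 101 = 4
Option D: s[1]='h'->'c', delta=(3-8)*7^2 mod 101 = 58, hash=8+58 mod 101 = 66 <-- target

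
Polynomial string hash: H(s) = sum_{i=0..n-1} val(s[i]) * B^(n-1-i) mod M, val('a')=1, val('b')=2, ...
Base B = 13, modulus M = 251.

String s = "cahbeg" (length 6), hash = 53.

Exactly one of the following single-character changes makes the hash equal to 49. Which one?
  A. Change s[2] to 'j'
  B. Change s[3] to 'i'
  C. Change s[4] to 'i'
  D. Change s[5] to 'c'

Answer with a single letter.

Option A: s[2]='h'->'j', delta=(10-8)*13^3 mod 251 = 127, hash=53+127 mod 251 = 180
Option B: s[3]='b'->'i', delta=(9-2)*13^2 mod 251 = 179, hash=53+179 mod 251 = 232
Option C: s[4]='e'->'i', delta=(9-5)*13^1 mod 251 = 52, hash=53+52 mod 251 = 105
Option D: s[5]='g'->'c', delta=(3-7)*13^0 mod 251 = 247, hash=53+247 mod 251 = 49 <-- target

Answer: D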